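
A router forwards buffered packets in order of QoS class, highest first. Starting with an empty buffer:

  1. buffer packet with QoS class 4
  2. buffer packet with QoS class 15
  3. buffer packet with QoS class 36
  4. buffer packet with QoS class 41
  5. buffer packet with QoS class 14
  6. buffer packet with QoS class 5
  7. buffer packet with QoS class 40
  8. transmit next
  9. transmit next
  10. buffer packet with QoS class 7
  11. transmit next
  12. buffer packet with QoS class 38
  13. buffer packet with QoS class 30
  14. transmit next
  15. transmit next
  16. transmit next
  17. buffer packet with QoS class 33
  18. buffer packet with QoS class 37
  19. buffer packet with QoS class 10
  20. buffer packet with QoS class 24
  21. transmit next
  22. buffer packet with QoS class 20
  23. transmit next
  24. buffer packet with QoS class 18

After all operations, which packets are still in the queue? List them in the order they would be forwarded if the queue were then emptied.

[24, 20, 18, 14, 10, 7, 5, 4]

insert 4 → {4}
insert 15 → {15, 4}
insert 36 → {36, 15, 4}
insert 41 → {41, 36, 15, 4}
insert 14 → {41, 36, 15, 14, 4}
insert 5 → {41, 36, 15, 14, 5, 4}
insert 40 → {41, 40, 36, 15, 14, 5, 4}
transmit next → 41; now {40, 36, 15, 14, 5, 4}
transmit next → 40; now {36, 15, 14, 5, 4}
insert 7 → {36, 15, 14, 7, 5, 4}
transmit next → 36; now {15, 14, 7, 5, 4}
insert 38 → {38, 15, 14, 7, 5, 4}
insert 30 → {38, 30, 15, 14, 7, 5, 4}
transmit next → 38; now {30, 15, 14, 7, 5, 4}
transmit next → 30; now {15, 14, 7, 5, 4}
transmit next → 15; now {14, 7, 5, 4}
insert 33 → {33, 14, 7, 5, 4}
insert 37 → {37, 33, 14, 7, 5, 4}
insert 10 → {37, 33, 14, 10, 7, 5, 4}
insert 24 → {37, 33, 24, 14, 10, 7, 5, 4}
transmit next → 37; now {33, 24, 14, 10, 7, 5, 4}
insert 20 → {33, 24, 20, 14, 10, 7, 5, 4}
transmit next → 33; now {24, 20, 14, 10, 7, 5, 4}
insert 18 → {24, 20, 18, 14, 10, 7, 5, 4}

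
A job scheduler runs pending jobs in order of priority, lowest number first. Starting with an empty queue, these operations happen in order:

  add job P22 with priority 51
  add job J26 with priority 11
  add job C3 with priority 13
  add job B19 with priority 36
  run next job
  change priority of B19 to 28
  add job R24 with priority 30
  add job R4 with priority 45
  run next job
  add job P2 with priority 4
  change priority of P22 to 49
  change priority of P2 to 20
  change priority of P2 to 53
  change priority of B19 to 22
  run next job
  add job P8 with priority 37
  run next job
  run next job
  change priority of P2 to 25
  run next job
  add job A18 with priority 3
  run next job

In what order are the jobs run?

add P22 (priority 51) → {P22:51}
add J26 (priority 11) → {J26:11, P22:51}
add C3 (priority 13) → {J26:11, C3:13, P22:51}
add B19 (priority 36) → {J26:11, C3:13, B19:36, P22:51}
run next job → J26; now {C3:13, B19:36, P22:51}
update B19 to priority 28 → {C3:13, B19:28, P22:51}
add R24 (priority 30) → {C3:13, B19:28, R24:30, P22:51}
add R4 (priority 45) → {C3:13, B19:28, R24:30, R4:45, P22:51}
run next job → C3; now {B19:28, R24:30, R4:45, P22:51}
add P2 (priority 4) → {P2:4, B19:28, R24:30, R4:45, P22:51}
update P22 to priority 49 → {P2:4, B19:28, R24:30, R4:45, P22:49}
update P2 to priority 20 → {P2:20, B19:28, R24:30, R4:45, P22:49}
update P2 to priority 53 → {B19:28, R24:30, R4:45, P22:49, P2:53}
update B19 to priority 22 → {B19:22, R24:30, R4:45, P22:49, P2:53}
run next job → B19; now {R24:30, R4:45, P22:49, P2:53}
add P8 (priority 37) → {R24:30, P8:37, R4:45, P22:49, P2:53}
run next job → R24; now {P8:37, R4:45, P22:49, P2:53}
run next job → P8; now {R4:45, P22:49, P2:53}
update P2 to priority 25 → {P2:25, R4:45, P22:49}
run next job → P2; now {R4:45, P22:49}
add A18 (priority 3) → {A18:3, R4:45, P22:49}
run next job → A18; now {R4:45, P22:49}

J26 → C3 → B19 → R24 → P8 → P2 → A18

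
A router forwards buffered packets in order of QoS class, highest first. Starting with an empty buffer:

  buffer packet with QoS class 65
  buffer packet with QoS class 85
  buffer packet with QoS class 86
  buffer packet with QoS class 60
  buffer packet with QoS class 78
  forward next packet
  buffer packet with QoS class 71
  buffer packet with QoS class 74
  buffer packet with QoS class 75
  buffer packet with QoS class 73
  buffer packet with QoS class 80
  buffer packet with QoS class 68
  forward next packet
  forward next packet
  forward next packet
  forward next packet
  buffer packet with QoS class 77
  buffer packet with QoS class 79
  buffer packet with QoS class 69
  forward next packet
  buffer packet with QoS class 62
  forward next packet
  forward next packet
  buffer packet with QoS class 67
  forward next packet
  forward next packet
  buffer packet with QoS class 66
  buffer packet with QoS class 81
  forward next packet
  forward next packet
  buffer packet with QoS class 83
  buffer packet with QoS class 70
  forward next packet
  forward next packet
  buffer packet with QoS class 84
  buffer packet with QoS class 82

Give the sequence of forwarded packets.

insert 65 → {65}
insert 85 → {85, 65}
insert 86 → {86, 85, 65}
insert 60 → {86, 85, 65, 60}
insert 78 → {86, 85, 78, 65, 60}
forward next packet → 86; now {85, 78, 65, 60}
insert 71 → {85, 78, 71, 65, 60}
insert 74 → {85, 78, 74, 71, 65, 60}
insert 75 → {85, 78, 75, 74, 71, 65, 60}
insert 73 → {85, 78, 75, 74, 73, 71, 65, 60}
insert 80 → {85, 80, 78, 75, 74, 73, 71, 65, 60}
insert 68 → {85, 80, 78, 75, 74, 73, 71, 68, 65, 60}
forward next packet → 85; now {80, 78, 75, 74, 73, 71, 68, 65, 60}
forward next packet → 80; now {78, 75, 74, 73, 71, 68, 65, 60}
forward next packet → 78; now {75, 74, 73, 71, 68, 65, 60}
forward next packet → 75; now {74, 73, 71, 68, 65, 60}
insert 77 → {77, 74, 73, 71, 68, 65, 60}
insert 79 → {79, 77, 74, 73, 71, 68, 65, 60}
insert 69 → {79, 77, 74, 73, 71, 69, 68, 65, 60}
forward next packet → 79; now {77, 74, 73, 71, 69, 68, 65, 60}
insert 62 → {77, 74, 73, 71, 69, 68, 65, 62, 60}
forward next packet → 77; now {74, 73, 71, 69, 68, 65, 62, 60}
forward next packet → 74; now {73, 71, 69, 68, 65, 62, 60}
insert 67 → {73, 71, 69, 68, 67, 65, 62, 60}
forward next packet → 73; now {71, 69, 68, 67, 65, 62, 60}
forward next packet → 71; now {69, 68, 67, 65, 62, 60}
insert 66 → {69, 68, 67, 66, 65, 62, 60}
insert 81 → {81, 69, 68, 67, 66, 65, 62, 60}
forward next packet → 81; now {69, 68, 67, 66, 65, 62, 60}
forward next packet → 69; now {68, 67, 66, 65, 62, 60}
insert 83 → {83, 68, 67, 66, 65, 62, 60}
insert 70 → {83, 70, 68, 67, 66, 65, 62, 60}
forward next packet → 83; now {70, 68, 67, 66, 65, 62, 60}
forward next packet → 70; now {68, 67, 66, 65, 62, 60}
insert 84 → {84, 68, 67, 66, 65, 62, 60}
insert 82 → {84, 82, 68, 67, 66, 65, 62, 60}

86, 85, 80, 78, 75, 79, 77, 74, 73, 71, 81, 69, 83, 70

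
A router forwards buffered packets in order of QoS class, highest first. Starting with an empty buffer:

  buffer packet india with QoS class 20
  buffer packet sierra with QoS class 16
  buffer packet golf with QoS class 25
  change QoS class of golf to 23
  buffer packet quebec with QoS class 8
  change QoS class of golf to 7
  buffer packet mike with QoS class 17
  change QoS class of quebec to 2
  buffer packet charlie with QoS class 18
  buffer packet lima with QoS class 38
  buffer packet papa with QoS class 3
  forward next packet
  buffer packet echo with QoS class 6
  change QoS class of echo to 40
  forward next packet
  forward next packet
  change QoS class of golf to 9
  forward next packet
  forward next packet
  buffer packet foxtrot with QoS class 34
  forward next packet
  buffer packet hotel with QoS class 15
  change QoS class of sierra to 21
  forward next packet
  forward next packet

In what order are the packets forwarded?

[lima, echo, india, charlie, mike, foxtrot, sierra, hotel]

add india (QoS class 20) → {india:20}
add sierra (QoS class 16) → {india:20, sierra:16}
add golf (QoS class 25) → {golf:25, india:20, sierra:16}
update golf to QoS class 23 → {golf:23, india:20, sierra:16}
add quebec (QoS class 8) → {golf:23, india:20, sierra:16, quebec:8}
update golf to QoS class 7 → {india:20, sierra:16, quebec:8, golf:7}
add mike (QoS class 17) → {india:20, mike:17, sierra:16, quebec:8, golf:7}
update quebec to QoS class 2 → {india:20, mike:17, sierra:16, golf:7, quebec:2}
add charlie (QoS class 18) → {india:20, charlie:18, mike:17, sierra:16, golf:7, quebec:2}
add lima (QoS class 38) → {lima:38, india:20, charlie:18, mike:17, sierra:16, golf:7, quebec:2}
add papa (QoS class 3) → {lima:38, india:20, charlie:18, mike:17, sierra:16, golf:7, papa:3, quebec:2}
forward next packet → lima; now {india:20, charlie:18, mike:17, sierra:16, golf:7, papa:3, quebec:2}
add echo (QoS class 6) → {india:20, charlie:18, mike:17, sierra:16, golf:7, echo:6, papa:3, quebec:2}
update echo to QoS class 40 → {echo:40, india:20, charlie:18, mike:17, sierra:16, golf:7, papa:3, quebec:2}
forward next packet → echo; now {india:20, charlie:18, mike:17, sierra:16, golf:7, papa:3, quebec:2}
forward next packet → india; now {charlie:18, mike:17, sierra:16, golf:7, papa:3, quebec:2}
update golf to QoS class 9 → {charlie:18, mike:17, sierra:16, golf:9, papa:3, quebec:2}
forward next packet → charlie; now {mike:17, sierra:16, golf:9, papa:3, quebec:2}
forward next packet → mike; now {sierra:16, golf:9, papa:3, quebec:2}
add foxtrot (QoS class 34) → {foxtrot:34, sierra:16, golf:9, papa:3, quebec:2}
forward next packet → foxtrot; now {sierra:16, golf:9, papa:3, quebec:2}
add hotel (QoS class 15) → {sierra:16, hotel:15, golf:9, papa:3, quebec:2}
update sierra to QoS class 21 → {sierra:21, hotel:15, golf:9, papa:3, quebec:2}
forward next packet → sierra; now {hotel:15, golf:9, papa:3, quebec:2}
forward next packet → hotel; now {golf:9, papa:3, quebec:2}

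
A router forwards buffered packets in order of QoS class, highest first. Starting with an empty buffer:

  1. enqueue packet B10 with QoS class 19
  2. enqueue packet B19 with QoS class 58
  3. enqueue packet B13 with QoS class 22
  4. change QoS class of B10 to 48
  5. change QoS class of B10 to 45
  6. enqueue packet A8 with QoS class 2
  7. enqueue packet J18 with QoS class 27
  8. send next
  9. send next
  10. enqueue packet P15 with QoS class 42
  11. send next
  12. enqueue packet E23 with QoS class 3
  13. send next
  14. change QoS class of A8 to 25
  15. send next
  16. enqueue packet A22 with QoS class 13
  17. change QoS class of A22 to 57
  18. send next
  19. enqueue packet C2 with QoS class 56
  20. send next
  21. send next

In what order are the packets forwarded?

[B19, B10, P15, J18, A8, A22, C2, B13]

add B10 (QoS class 19) → {B10:19}
add B19 (QoS class 58) → {B19:58, B10:19}
add B13 (QoS class 22) → {B19:58, B13:22, B10:19}
update B10 to QoS class 48 → {B19:58, B10:48, B13:22}
update B10 to QoS class 45 → {B19:58, B10:45, B13:22}
add A8 (QoS class 2) → {B19:58, B10:45, B13:22, A8:2}
add J18 (QoS class 27) → {B19:58, B10:45, J18:27, B13:22, A8:2}
send next → B19; now {B10:45, J18:27, B13:22, A8:2}
send next → B10; now {J18:27, B13:22, A8:2}
add P15 (QoS class 42) → {P15:42, J18:27, B13:22, A8:2}
send next → P15; now {J18:27, B13:22, A8:2}
add E23 (QoS class 3) → {J18:27, B13:22, E23:3, A8:2}
send next → J18; now {B13:22, E23:3, A8:2}
update A8 to QoS class 25 → {A8:25, B13:22, E23:3}
send next → A8; now {B13:22, E23:3}
add A22 (QoS class 13) → {B13:22, A22:13, E23:3}
update A22 to QoS class 57 → {A22:57, B13:22, E23:3}
send next → A22; now {B13:22, E23:3}
add C2 (QoS class 56) → {C2:56, B13:22, E23:3}
send next → C2; now {B13:22, E23:3}
send next → B13; now {E23:3}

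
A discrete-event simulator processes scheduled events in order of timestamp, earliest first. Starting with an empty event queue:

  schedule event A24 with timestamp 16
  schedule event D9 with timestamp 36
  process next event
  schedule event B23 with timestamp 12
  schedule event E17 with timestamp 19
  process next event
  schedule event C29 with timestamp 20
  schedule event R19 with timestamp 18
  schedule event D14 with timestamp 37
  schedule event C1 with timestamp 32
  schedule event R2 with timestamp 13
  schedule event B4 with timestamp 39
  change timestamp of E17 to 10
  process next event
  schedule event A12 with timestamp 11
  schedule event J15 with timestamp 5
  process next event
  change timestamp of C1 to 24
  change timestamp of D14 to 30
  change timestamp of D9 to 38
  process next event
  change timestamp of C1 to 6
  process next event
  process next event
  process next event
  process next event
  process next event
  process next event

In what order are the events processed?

A24, B23, E17, J15, A12, C1, R2, R19, C29, D14, D9

add A24 (timestamp 16) → {A24:16}
add D9 (timestamp 36) → {A24:16, D9:36}
process next event → A24; now {D9:36}
add B23 (timestamp 12) → {B23:12, D9:36}
add E17 (timestamp 19) → {B23:12, E17:19, D9:36}
process next event → B23; now {E17:19, D9:36}
add C29 (timestamp 20) → {E17:19, C29:20, D9:36}
add R19 (timestamp 18) → {R19:18, E17:19, C29:20, D9:36}
add D14 (timestamp 37) → {R19:18, E17:19, C29:20, D9:36, D14:37}
add C1 (timestamp 32) → {R19:18, E17:19, C29:20, C1:32, D9:36, D14:37}
add R2 (timestamp 13) → {R2:13, R19:18, E17:19, C29:20, C1:32, D9:36, D14:37}
add B4 (timestamp 39) → {R2:13, R19:18, E17:19, C29:20, C1:32, D9:36, D14:37, B4:39}
update E17 to timestamp 10 → {E17:10, R2:13, R19:18, C29:20, C1:32, D9:36, D14:37, B4:39}
process next event → E17; now {R2:13, R19:18, C29:20, C1:32, D9:36, D14:37, B4:39}
add A12 (timestamp 11) → {A12:11, R2:13, R19:18, C29:20, C1:32, D9:36, D14:37, B4:39}
add J15 (timestamp 5) → {J15:5, A12:11, R2:13, R19:18, C29:20, C1:32, D9:36, D14:37, B4:39}
process next event → J15; now {A12:11, R2:13, R19:18, C29:20, C1:32, D9:36, D14:37, B4:39}
update C1 to timestamp 24 → {A12:11, R2:13, R19:18, C29:20, C1:24, D9:36, D14:37, B4:39}
update D14 to timestamp 30 → {A12:11, R2:13, R19:18, C29:20, C1:24, D14:30, D9:36, B4:39}
update D9 to timestamp 38 → {A12:11, R2:13, R19:18, C29:20, C1:24, D14:30, D9:38, B4:39}
process next event → A12; now {R2:13, R19:18, C29:20, C1:24, D14:30, D9:38, B4:39}
update C1 to timestamp 6 → {C1:6, R2:13, R19:18, C29:20, D14:30, D9:38, B4:39}
process next event → C1; now {R2:13, R19:18, C29:20, D14:30, D9:38, B4:39}
process next event → R2; now {R19:18, C29:20, D14:30, D9:38, B4:39}
process next event → R19; now {C29:20, D14:30, D9:38, B4:39}
process next event → C29; now {D14:30, D9:38, B4:39}
process next event → D14; now {D9:38, B4:39}
process next event → D9; now {B4:39}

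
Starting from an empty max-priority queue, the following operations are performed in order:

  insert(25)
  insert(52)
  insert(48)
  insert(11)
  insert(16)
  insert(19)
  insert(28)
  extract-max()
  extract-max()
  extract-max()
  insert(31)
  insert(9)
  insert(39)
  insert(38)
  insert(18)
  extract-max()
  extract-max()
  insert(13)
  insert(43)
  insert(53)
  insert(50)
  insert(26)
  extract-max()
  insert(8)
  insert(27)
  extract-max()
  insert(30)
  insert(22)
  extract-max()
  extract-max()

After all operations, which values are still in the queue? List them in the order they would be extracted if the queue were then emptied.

insert 25 → {25}
insert 52 → {52, 25}
insert 48 → {52, 48, 25}
insert 11 → {52, 48, 25, 11}
insert 16 → {52, 48, 25, 16, 11}
insert 19 → {52, 48, 25, 19, 16, 11}
insert 28 → {52, 48, 28, 25, 19, 16, 11}
extract-max → 52; now {48, 28, 25, 19, 16, 11}
extract-max → 48; now {28, 25, 19, 16, 11}
extract-max → 28; now {25, 19, 16, 11}
insert 31 → {31, 25, 19, 16, 11}
insert 9 → {31, 25, 19, 16, 11, 9}
insert 39 → {39, 31, 25, 19, 16, 11, 9}
insert 38 → {39, 38, 31, 25, 19, 16, 11, 9}
insert 18 → {39, 38, 31, 25, 19, 18, 16, 11, 9}
extract-max → 39; now {38, 31, 25, 19, 18, 16, 11, 9}
extract-max → 38; now {31, 25, 19, 18, 16, 11, 9}
insert 13 → {31, 25, 19, 18, 16, 13, 11, 9}
insert 43 → {43, 31, 25, 19, 18, 16, 13, 11, 9}
insert 53 → {53, 43, 31, 25, 19, 18, 16, 13, 11, 9}
insert 50 → {53, 50, 43, 31, 25, 19, 18, 16, 13, 11, 9}
insert 26 → {53, 50, 43, 31, 26, 25, 19, 18, 16, 13, 11, 9}
extract-max → 53; now {50, 43, 31, 26, 25, 19, 18, 16, 13, 11, 9}
insert 8 → {50, 43, 31, 26, 25, 19, 18, 16, 13, 11, 9, 8}
insert 27 → {50, 43, 31, 27, 26, 25, 19, 18, 16, 13, 11, 9, 8}
extract-max → 50; now {43, 31, 27, 26, 25, 19, 18, 16, 13, 11, 9, 8}
insert 30 → {43, 31, 30, 27, 26, 25, 19, 18, 16, 13, 11, 9, 8}
insert 22 → {43, 31, 30, 27, 26, 25, 22, 19, 18, 16, 13, 11, 9, 8}
extract-max → 43; now {31, 30, 27, 26, 25, 22, 19, 18, 16, 13, 11, 9, 8}
extract-max → 31; now {30, 27, 26, 25, 22, 19, 18, 16, 13, 11, 9, 8}

30 → 27 → 26 → 25 → 22 → 19 → 18 → 16 → 13 → 11 → 9 → 8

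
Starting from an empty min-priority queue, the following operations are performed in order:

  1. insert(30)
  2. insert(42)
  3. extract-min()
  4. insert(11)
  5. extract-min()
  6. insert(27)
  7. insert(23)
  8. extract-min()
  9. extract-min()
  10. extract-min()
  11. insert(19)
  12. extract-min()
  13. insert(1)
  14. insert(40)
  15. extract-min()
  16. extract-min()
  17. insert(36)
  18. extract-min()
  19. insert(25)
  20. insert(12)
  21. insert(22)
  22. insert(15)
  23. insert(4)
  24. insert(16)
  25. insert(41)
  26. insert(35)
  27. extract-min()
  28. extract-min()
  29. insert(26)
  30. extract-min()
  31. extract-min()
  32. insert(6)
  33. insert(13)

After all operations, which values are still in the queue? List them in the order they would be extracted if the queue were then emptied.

insert 30 → {30}
insert 42 → {30, 42}
extract-min → 30; now {42}
insert 11 → {11, 42}
extract-min → 11; now {42}
insert 27 → {27, 42}
insert 23 → {23, 27, 42}
extract-min → 23; now {27, 42}
extract-min → 27; now {42}
extract-min → 42; now {}
insert 19 → {19}
extract-min → 19; now {}
insert 1 → {1}
insert 40 → {1, 40}
extract-min → 1; now {40}
extract-min → 40; now {}
insert 36 → {36}
extract-min → 36; now {}
insert 25 → {25}
insert 12 → {12, 25}
insert 22 → {12, 22, 25}
insert 15 → {12, 15, 22, 25}
insert 4 → {4, 12, 15, 22, 25}
insert 16 → {4, 12, 15, 16, 22, 25}
insert 41 → {4, 12, 15, 16, 22, 25, 41}
insert 35 → {4, 12, 15, 16, 22, 25, 35, 41}
extract-min → 4; now {12, 15, 16, 22, 25, 35, 41}
extract-min → 12; now {15, 16, 22, 25, 35, 41}
insert 26 → {15, 16, 22, 25, 26, 35, 41}
extract-min → 15; now {16, 22, 25, 26, 35, 41}
extract-min → 16; now {22, 25, 26, 35, 41}
insert 6 → {6, 22, 25, 26, 35, 41}
insert 13 → {6, 13, 22, 25, 26, 35, 41}

6 → 13 → 22 → 25 → 26 → 35 → 41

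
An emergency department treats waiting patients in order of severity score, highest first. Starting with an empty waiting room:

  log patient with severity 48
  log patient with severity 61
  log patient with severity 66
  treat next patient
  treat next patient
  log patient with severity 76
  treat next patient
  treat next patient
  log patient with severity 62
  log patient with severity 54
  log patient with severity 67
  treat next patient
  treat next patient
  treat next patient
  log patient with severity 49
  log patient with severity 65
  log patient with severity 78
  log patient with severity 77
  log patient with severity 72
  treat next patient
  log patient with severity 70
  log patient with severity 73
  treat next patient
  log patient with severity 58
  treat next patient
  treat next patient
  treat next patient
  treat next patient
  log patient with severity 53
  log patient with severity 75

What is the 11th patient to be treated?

insert 48 → {48}
insert 61 → {61, 48}
insert 66 → {66, 61, 48}
treat next patient → 66; now {61, 48}
treat next patient → 61; now {48}
insert 76 → {76, 48}
treat next patient → 76; now {48}
treat next patient → 48; now {}
insert 62 → {62}
insert 54 → {62, 54}
insert 67 → {67, 62, 54}
treat next patient → 67; now {62, 54}
treat next patient → 62; now {54}
treat next patient → 54; now {}
insert 49 → {49}
insert 65 → {65, 49}
insert 78 → {78, 65, 49}
insert 77 → {78, 77, 65, 49}
insert 72 → {78, 77, 72, 65, 49}
treat next patient → 78; now {77, 72, 65, 49}
insert 70 → {77, 72, 70, 65, 49}
insert 73 → {77, 73, 72, 70, 65, 49}
treat next patient → 77; now {73, 72, 70, 65, 49}
insert 58 → {73, 72, 70, 65, 58, 49}
treat next patient → 73; now {72, 70, 65, 58, 49}
treat next patient → 72; now {70, 65, 58, 49}
treat next patient → 70; now {65, 58, 49}
treat next patient → 65; now {58, 49}
insert 53 → {58, 53, 49}
insert 75 → {75, 58, 53, 49}

72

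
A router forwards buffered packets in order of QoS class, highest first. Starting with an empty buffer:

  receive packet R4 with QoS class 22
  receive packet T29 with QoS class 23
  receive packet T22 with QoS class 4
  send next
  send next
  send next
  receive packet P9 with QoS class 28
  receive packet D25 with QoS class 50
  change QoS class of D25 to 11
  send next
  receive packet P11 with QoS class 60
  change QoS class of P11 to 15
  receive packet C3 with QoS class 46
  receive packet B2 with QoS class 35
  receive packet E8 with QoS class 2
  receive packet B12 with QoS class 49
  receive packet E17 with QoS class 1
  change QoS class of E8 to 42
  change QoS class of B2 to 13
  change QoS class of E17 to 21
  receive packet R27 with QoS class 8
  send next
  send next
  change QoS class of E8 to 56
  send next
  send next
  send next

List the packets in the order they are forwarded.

T29, R4, T22, P9, B12, C3, E8, E17, P11

add R4 (QoS class 22) → {R4:22}
add T29 (QoS class 23) → {T29:23, R4:22}
add T22 (QoS class 4) → {T29:23, R4:22, T22:4}
send next → T29; now {R4:22, T22:4}
send next → R4; now {T22:4}
send next → T22; now {}
add P9 (QoS class 28) → {P9:28}
add D25 (QoS class 50) → {D25:50, P9:28}
update D25 to QoS class 11 → {P9:28, D25:11}
send next → P9; now {D25:11}
add P11 (QoS class 60) → {P11:60, D25:11}
update P11 to QoS class 15 → {P11:15, D25:11}
add C3 (QoS class 46) → {C3:46, P11:15, D25:11}
add B2 (QoS class 35) → {C3:46, B2:35, P11:15, D25:11}
add E8 (QoS class 2) → {C3:46, B2:35, P11:15, D25:11, E8:2}
add B12 (QoS class 49) → {B12:49, C3:46, B2:35, P11:15, D25:11, E8:2}
add E17 (QoS class 1) → {B12:49, C3:46, B2:35, P11:15, D25:11, E8:2, E17:1}
update E8 to QoS class 42 → {B12:49, C3:46, E8:42, B2:35, P11:15, D25:11, E17:1}
update B2 to QoS class 13 → {B12:49, C3:46, E8:42, P11:15, B2:13, D25:11, E17:1}
update E17 to QoS class 21 → {B12:49, C3:46, E8:42, E17:21, P11:15, B2:13, D25:11}
add R27 (QoS class 8) → {B12:49, C3:46, E8:42, E17:21, P11:15, B2:13, D25:11, R27:8}
send next → B12; now {C3:46, E8:42, E17:21, P11:15, B2:13, D25:11, R27:8}
send next → C3; now {E8:42, E17:21, P11:15, B2:13, D25:11, R27:8}
update E8 to QoS class 56 → {E8:56, E17:21, P11:15, B2:13, D25:11, R27:8}
send next → E8; now {E17:21, P11:15, B2:13, D25:11, R27:8}
send next → E17; now {P11:15, B2:13, D25:11, R27:8}
send next → P11; now {B2:13, D25:11, R27:8}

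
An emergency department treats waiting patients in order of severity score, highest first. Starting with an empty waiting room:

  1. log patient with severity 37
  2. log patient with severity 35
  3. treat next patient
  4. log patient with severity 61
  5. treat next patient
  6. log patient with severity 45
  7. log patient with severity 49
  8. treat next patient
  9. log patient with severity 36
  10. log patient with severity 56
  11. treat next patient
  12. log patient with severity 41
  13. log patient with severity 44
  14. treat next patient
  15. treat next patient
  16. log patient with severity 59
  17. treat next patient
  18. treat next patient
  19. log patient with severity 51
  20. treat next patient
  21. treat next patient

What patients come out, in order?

37, 61, 49, 56, 45, 44, 59, 41, 51, 36

insert 37 → {37}
insert 35 → {37, 35}
treat next patient → 37; now {35}
insert 61 → {61, 35}
treat next patient → 61; now {35}
insert 45 → {45, 35}
insert 49 → {49, 45, 35}
treat next patient → 49; now {45, 35}
insert 36 → {45, 36, 35}
insert 56 → {56, 45, 36, 35}
treat next patient → 56; now {45, 36, 35}
insert 41 → {45, 41, 36, 35}
insert 44 → {45, 44, 41, 36, 35}
treat next patient → 45; now {44, 41, 36, 35}
treat next patient → 44; now {41, 36, 35}
insert 59 → {59, 41, 36, 35}
treat next patient → 59; now {41, 36, 35}
treat next patient → 41; now {36, 35}
insert 51 → {51, 36, 35}
treat next patient → 51; now {36, 35}
treat next patient → 36; now {35}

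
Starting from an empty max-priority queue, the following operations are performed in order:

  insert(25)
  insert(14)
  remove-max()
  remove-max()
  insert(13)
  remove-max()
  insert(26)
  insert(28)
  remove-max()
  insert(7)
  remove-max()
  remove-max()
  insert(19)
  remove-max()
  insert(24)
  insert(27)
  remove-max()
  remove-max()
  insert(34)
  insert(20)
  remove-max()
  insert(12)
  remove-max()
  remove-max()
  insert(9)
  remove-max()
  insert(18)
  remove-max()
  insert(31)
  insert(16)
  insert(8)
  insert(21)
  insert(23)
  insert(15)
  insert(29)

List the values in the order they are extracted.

25, 14, 13, 28, 26, 7, 19, 27, 24, 34, 20, 12, 9, 18

insert 25 → {25}
insert 14 → {25, 14}
remove-max → 25; now {14}
remove-max → 14; now {}
insert 13 → {13}
remove-max → 13; now {}
insert 26 → {26}
insert 28 → {28, 26}
remove-max → 28; now {26}
insert 7 → {26, 7}
remove-max → 26; now {7}
remove-max → 7; now {}
insert 19 → {19}
remove-max → 19; now {}
insert 24 → {24}
insert 27 → {27, 24}
remove-max → 27; now {24}
remove-max → 24; now {}
insert 34 → {34}
insert 20 → {34, 20}
remove-max → 34; now {20}
insert 12 → {20, 12}
remove-max → 20; now {12}
remove-max → 12; now {}
insert 9 → {9}
remove-max → 9; now {}
insert 18 → {18}
remove-max → 18; now {}
insert 31 → {31}
insert 16 → {31, 16}
insert 8 → {31, 16, 8}
insert 21 → {31, 21, 16, 8}
insert 23 → {31, 23, 21, 16, 8}
insert 15 → {31, 23, 21, 16, 15, 8}
insert 29 → {31, 29, 23, 21, 16, 15, 8}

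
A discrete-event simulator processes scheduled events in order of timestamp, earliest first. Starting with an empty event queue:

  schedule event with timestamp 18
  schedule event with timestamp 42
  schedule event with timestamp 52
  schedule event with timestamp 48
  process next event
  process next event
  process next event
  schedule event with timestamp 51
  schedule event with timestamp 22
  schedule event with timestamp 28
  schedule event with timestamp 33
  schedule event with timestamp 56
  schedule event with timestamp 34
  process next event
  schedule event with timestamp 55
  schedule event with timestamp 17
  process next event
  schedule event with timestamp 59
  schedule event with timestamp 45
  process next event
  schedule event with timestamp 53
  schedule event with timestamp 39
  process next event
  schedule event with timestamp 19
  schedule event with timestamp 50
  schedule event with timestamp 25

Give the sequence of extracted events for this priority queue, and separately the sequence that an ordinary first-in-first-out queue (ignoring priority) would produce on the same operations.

priority queue: [18, 42, 48, 22, 17, 28, 33]; FIFO queue: 18, 42, 52, 48, 51, 22, 28

insert 18 → {18}
insert 42 → {18, 42}
insert 52 → {18, 42, 52}
insert 48 → {18, 42, 48, 52}
process next event → 18; now {42, 48, 52}
process next event → 42; now {48, 52}
process next event → 48; now {52}
insert 51 → {51, 52}
insert 22 → {22, 51, 52}
insert 28 → {22, 28, 51, 52}
insert 33 → {22, 28, 33, 51, 52}
insert 56 → {22, 28, 33, 51, 52, 56}
insert 34 → {22, 28, 33, 34, 51, 52, 56}
process next event → 22; now {28, 33, 34, 51, 52, 56}
insert 55 → {28, 33, 34, 51, 52, 55, 56}
insert 17 → {17, 28, 33, 34, 51, 52, 55, 56}
process next event → 17; now {28, 33, 34, 51, 52, 55, 56}
insert 59 → {28, 33, 34, 51, 52, 55, 56, 59}
insert 45 → {28, 33, 34, 45, 51, 52, 55, 56, 59}
process next event → 28; now {33, 34, 45, 51, 52, 55, 56, 59}
insert 53 → {33, 34, 45, 51, 52, 53, 55, 56, 59}
insert 39 → {33, 34, 39, 45, 51, 52, 53, 55, 56, 59}
process next event → 33; now {34, 39, 45, 51, 52, 53, 55, 56, 59}
insert 19 → {19, 34, 39, 45, 51, 52, 53, 55, 56, 59}
insert 50 → {19, 34, 39, 45, 50, 51, 52, 53, 55, 56, 59}
insert 25 → {19, 25, 34, 39, 45, 50, 51, 52, 53, 55, 56, 59}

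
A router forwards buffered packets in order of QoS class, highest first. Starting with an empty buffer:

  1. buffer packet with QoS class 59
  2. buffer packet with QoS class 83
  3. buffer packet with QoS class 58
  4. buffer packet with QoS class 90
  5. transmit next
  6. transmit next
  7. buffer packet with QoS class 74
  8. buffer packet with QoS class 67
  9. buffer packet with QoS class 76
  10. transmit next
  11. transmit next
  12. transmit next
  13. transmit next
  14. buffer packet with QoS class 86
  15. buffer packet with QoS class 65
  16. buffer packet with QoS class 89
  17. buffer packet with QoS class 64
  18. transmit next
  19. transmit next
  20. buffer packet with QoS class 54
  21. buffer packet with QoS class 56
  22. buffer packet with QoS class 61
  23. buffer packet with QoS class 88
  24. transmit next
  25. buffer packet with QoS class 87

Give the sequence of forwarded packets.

insert 59 → {59}
insert 83 → {83, 59}
insert 58 → {83, 59, 58}
insert 90 → {90, 83, 59, 58}
transmit next → 90; now {83, 59, 58}
transmit next → 83; now {59, 58}
insert 74 → {74, 59, 58}
insert 67 → {74, 67, 59, 58}
insert 76 → {76, 74, 67, 59, 58}
transmit next → 76; now {74, 67, 59, 58}
transmit next → 74; now {67, 59, 58}
transmit next → 67; now {59, 58}
transmit next → 59; now {58}
insert 86 → {86, 58}
insert 65 → {86, 65, 58}
insert 89 → {89, 86, 65, 58}
insert 64 → {89, 86, 65, 64, 58}
transmit next → 89; now {86, 65, 64, 58}
transmit next → 86; now {65, 64, 58}
insert 54 → {65, 64, 58, 54}
insert 56 → {65, 64, 58, 56, 54}
insert 61 → {65, 64, 61, 58, 56, 54}
insert 88 → {88, 65, 64, 61, 58, 56, 54}
transmit next → 88; now {65, 64, 61, 58, 56, 54}
insert 87 → {87, 65, 64, 61, 58, 56, 54}

90, 83, 76, 74, 67, 59, 89, 86, 88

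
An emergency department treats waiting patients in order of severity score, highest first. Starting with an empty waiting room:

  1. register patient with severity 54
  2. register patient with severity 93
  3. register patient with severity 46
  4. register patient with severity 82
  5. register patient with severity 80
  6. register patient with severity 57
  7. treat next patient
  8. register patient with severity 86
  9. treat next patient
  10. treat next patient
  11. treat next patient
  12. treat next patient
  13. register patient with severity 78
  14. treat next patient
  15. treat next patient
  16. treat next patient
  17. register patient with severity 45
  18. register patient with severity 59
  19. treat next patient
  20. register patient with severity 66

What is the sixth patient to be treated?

insert 54 → {54}
insert 93 → {93, 54}
insert 46 → {93, 54, 46}
insert 82 → {93, 82, 54, 46}
insert 80 → {93, 82, 80, 54, 46}
insert 57 → {93, 82, 80, 57, 54, 46}
treat next patient → 93; now {82, 80, 57, 54, 46}
insert 86 → {86, 82, 80, 57, 54, 46}
treat next patient → 86; now {82, 80, 57, 54, 46}
treat next patient → 82; now {80, 57, 54, 46}
treat next patient → 80; now {57, 54, 46}
treat next patient → 57; now {54, 46}
insert 78 → {78, 54, 46}
treat next patient → 78; now {54, 46}
treat next patient → 54; now {46}
treat next patient → 46; now {}
insert 45 → {45}
insert 59 → {59, 45}
treat next patient → 59; now {45}
insert 66 → {66, 45}

78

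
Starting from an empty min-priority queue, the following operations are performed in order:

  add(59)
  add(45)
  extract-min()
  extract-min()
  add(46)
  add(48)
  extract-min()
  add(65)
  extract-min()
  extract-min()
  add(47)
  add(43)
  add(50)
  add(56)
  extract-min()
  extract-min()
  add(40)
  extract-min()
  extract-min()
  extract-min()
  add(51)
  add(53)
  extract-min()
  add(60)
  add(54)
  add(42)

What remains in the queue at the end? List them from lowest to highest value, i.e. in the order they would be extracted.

42, 53, 54, 60

insert 59 → {59}
insert 45 → {45, 59}
extract-min → 45; now {59}
extract-min → 59; now {}
insert 46 → {46}
insert 48 → {46, 48}
extract-min → 46; now {48}
insert 65 → {48, 65}
extract-min → 48; now {65}
extract-min → 65; now {}
insert 47 → {47}
insert 43 → {43, 47}
insert 50 → {43, 47, 50}
insert 56 → {43, 47, 50, 56}
extract-min → 43; now {47, 50, 56}
extract-min → 47; now {50, 56}
insert 40 → {40, 50, 56}
extract-min → 40; now {50, 56}
extract-min → 50; now {56}
extract-min → 56; now {}
insert 51 → {51}
insert 53 → {51, 53}
extract-min → 51; now {53}
insert 60 → {53, 60}
insert 54 → {53, 54, 60}
insert 42 → {42, 53, 54, 60}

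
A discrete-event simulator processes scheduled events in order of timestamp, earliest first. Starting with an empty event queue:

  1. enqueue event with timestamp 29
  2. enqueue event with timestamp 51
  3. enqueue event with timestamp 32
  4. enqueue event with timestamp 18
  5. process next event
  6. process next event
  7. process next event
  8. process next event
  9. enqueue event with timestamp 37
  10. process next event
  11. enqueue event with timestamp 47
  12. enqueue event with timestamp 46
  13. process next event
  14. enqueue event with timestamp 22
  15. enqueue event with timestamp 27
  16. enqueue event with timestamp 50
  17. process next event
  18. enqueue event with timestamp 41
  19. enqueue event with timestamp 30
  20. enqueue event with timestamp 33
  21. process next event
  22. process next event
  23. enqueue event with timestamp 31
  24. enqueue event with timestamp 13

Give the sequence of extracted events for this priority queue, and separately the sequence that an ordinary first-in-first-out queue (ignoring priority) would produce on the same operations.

priority queue: 18 → 29 → 32 → 51 → 37 → 46 → 22 → 27 → 30; FIFO queue: 29, 51, 32, 18, 37, 47, 46, 22, 27

insert 29 → {29}
insert 51 → {29, 51}
insert 32 → {29, 32, 51}
insert 18 → {18, 29, 32, 51}
process next event → 18; now {29, 32, 51}
process next event → 29; now {32, 51}
process next event → 32; now {51}
process next event → 51; now {}
insert 37 → {37}
process next event → 37; now {}
insert 47 → {47}
insert 46 → {46, 47}
process next event → 46; now {47}
insert 22 → {22, 47}
insert 27 → {22, 27, 47}
insert 50 → {22, 27, 47, 50}
process next event → 22; now {27, 47, 50}
insert 41 → {27, 41, 47, 50}
insert 30 → {27, 30, 41, 47, 50}
insert 33 → {27, 30, 33, 41, 47, 50}
process next event → 27; now {30, 33, 41, 47, 50}
process next event → 30; now {33, 41, 47, 50}
insert 31 → {31, 33, 41, 47, 50}
insert 13 → {13, 31, 33, 41, 47, 50}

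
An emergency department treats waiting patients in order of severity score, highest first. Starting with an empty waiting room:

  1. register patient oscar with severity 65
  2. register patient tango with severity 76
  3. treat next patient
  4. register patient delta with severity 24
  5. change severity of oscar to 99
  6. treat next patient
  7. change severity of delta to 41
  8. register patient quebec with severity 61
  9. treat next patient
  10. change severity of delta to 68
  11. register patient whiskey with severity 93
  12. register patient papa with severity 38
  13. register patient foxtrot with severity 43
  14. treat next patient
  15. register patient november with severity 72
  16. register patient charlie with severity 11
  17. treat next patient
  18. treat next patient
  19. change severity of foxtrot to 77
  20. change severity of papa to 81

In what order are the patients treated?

[tango, oscar, quebec, whiskey, november, delta]

add oscar (severity 65) → {oscar:65}
add tango (severity 76) → {tango:76, oscar:65}
treat next patient → tango; now {oscar:65}
add delta (severity 24) → {oscar:65, delta:24}
update oscar to severity 99 → {oscar:99, delta:24}
treat next patient → oscar; now {delta:24}
update delta to severity 41 → {delta:41}
add quebec (severity 61) → {quebec:61, delta:41}
treat next patient → quebec; now {delta:41}
update delta to severity 68 → {delta:68}
add whiskey (severity 93) → {whiskey:93, delta:68}
add papa (severity 38) → {whiskey:93, delta:68, papa:38}
add foxtrot (severity 43) → {whiskey:93, delta:68, foxtrot:43, papa:38}
treat next patient → whiskey; now {delta:68, foxtrot:43, papa:38}
add november (severity 72) → {november:72, delta:68, foxtrot:43, papa:38}
add charlie (severity 11) → {november:72, delta:68, foxtrot:43, papa:38, charlie:11}
treat next patient → november; now {delta:68, foxtrot:43, papa:38, charlie:11}
treat next patient → delta; now {foxtrot:43, papa:38, charlie:11}
update foxtrot to severity 77 → {foxtrot:77, papa:38, charlie:11}
update papa to severity 81 → {papa:81, foxtrot:77, charlie:11}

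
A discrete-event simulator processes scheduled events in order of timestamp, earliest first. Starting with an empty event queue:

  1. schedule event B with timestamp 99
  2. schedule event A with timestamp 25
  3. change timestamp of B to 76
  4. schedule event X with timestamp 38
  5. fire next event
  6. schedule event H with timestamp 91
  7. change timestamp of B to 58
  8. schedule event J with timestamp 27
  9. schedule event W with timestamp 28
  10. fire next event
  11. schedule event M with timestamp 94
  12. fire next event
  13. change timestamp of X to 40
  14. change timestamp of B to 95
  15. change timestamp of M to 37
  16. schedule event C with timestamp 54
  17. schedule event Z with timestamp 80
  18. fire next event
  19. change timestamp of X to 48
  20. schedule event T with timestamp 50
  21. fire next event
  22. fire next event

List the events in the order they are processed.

[A, J, W, M, X, T]

add B (timestamp 99) → {B:99}
add A (timestamp 25) → {A:25, B:99}
update B to timestamp 76 → {A:25, B:76}
add X (timestamp 38) → {A:25, X:38, B:76}
fire next event → A; now {X:38, B:76}
add H (timestamp 91) → {X:38, B:76, H:91}
update B to timestamp 58 → {X:38, B:58, H:91}
add J (timestamp 27) → {J:27, X:38, B:58, H:91}
add W (timestamp 28) → {J:27, W:28, X:38, B:58, H:91}
fire next event → J; now {W:28, X:38, B:58, H:91}
add M (timestamp 94) → {W:28, X:38, B:58, H:91, M:94}
fire next event → W; now {X:38, B:58, H:91, M:94}
update X to timestamp 40 → {X:40, B:58, H:91, M:94}
update B to timestamp 95 → {X:40, H:91, M:94, B:95}
update M to timestamp 37 → {M:37, X:40, H:91, B:95}
add C (timestamp 54) → {M:37, X:40, C:54, H:91, B:95}
add Z (timestamp 80) → {M:37, X:40, C:54, Z:80, H:91, B:95}
fire next event → M; now {X:40, C:54, Z:80, H:91, B:95}
update X to timestamp 48 → {X:48, C:54, Z:80, H:91, B:95}
add T (timestamp 50) → {X:48, T:50, C:54, Z:80, H:91, B:95}
fire next event → X; now {T:50, C:54, Z:80, H:91, B:95}
fire next event → T; now {C:54, Z:80, H:91, B:95}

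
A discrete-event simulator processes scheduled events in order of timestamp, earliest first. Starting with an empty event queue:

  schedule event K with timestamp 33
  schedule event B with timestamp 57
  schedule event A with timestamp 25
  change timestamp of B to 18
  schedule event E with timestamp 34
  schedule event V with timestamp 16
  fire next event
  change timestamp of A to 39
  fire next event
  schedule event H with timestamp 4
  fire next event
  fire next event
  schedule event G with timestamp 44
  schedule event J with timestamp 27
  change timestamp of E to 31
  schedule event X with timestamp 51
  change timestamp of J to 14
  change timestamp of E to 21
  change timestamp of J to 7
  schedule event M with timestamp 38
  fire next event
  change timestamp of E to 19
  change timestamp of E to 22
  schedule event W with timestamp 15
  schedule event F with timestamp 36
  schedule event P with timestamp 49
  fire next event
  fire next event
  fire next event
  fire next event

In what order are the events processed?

add K (timestamp 33) → {K:33}
add B (timestamp 57) → {K:33, B:57}
add A (timestamp 25) → {A:25, K:33, B:57}
update B to timestamp 18 → {B:18, A:25, K:33}
add E (timestamp 34) → {B:18, A:25, K:33, E:34}
add V (timestamp 16) → {V:16, B:18, A:25, K:33, E:34}
fire next event → V; now {B:18, A:25, K:33, E:34}
update A to timestamp 39 → {B:18, K:33, E:34, A:39}
fire next event → B; now {K:33, E:34, A:39}
add H (timestamp 4) → {H:4, K:33, E:34, A:39}
fire next event → H; now {K:33, E:34, A:39}
fire next event → K; now {E:34, A:39}
add G (timestamp 44) → {E:34, A:39, G:44}
add J (timestamp 27) → {J:27, E:34, A:39, G:44}
update E to timestamp 31 → {J:27, E:31, A:39, G:44}
add X (timestamp 51) → {J:27, E:31, A:39, G:44, X:51}
update J to timestamp 14 → {J:14, E:31, A:39, G:44, X:51}
update E to timestamp 21 → {J:14, E:21, A:39, G:44, X:51}
update J to timestamp 7 → {J:7, E:21, A:39, G:44, X:51}
add M (timestamp 38) → {J:7, E:21, M:38, A:39, G:44, X:51}
fire next event → J; now {E:21, M:38, A:39, G:44, X:51}
update E to timestamp 19 → {E:19, M:38, A:39, G:44, X:51}
update E to timestamp 22 → {E:22, M:38, A:39, G:44, X:51}
add W (timestamp 15) → {W:15, E:22, M:38, A:39, G:44, X:51}
add F (timestamp 36) → {W:15, E:22, F:36, M:38, A:39, G:44, X:51}
add P (timestamp 49) → {W:15, E:22, F:36, M:38, A:39, G:44, P:49, X:51}
fire next event → W; now {E:22, F:36, M:38, A:39, G:44, P:49, X:51}
fire next event → E; now {F:36, M:38, A:39, G:44, P:49, X:51}
fire next event → F; now {M:38, A:39, G:44, P:49, X:51}
fire next event → M; now {A:39, G:44, P:49, X:51}

V, B, H, K, J, W, E, F, M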